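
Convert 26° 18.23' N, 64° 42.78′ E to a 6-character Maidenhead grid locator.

ML26ih

Add 180° to longitude and 90° to latitude: 244.7130, 116.3038.
Field: lon ⌊244.7130/20⌋ = 12 → M; lat ⌊116.3038/10⌋ = 11 → L.
Square: lon ⌊4.7130/2⌋ = 2; lat ⌊6.3038/1⌋ = 6.
Subsquare: lon ⌊0.7130/0.0833333⌋ = 8 → i; lat ⌊0.3038/0.0416667⌋ = 7 → h.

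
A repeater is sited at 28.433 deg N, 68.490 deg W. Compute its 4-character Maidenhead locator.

FL58

Add 180° to longitude and 90° to latitude: 111.51, 118.43.
Field: 111.51/20 → 5 → F, 118.43/10 → 11 → L; chars FL.
Square: 11.51/2 → 5, 8.43/1 → 8; chars 58.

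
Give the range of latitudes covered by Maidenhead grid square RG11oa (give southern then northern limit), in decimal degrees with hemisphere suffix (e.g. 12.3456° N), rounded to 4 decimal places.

29.0000° S, 28.9583° S

Field R=17, G=6: +17·20° lon, +6·10° lat → SW at lon 160°, lat -30°.
Square 1, 1: +1·2° lon, +1·1° lat → SW at lon 162°, lat -29°.
Subsquare o=14, a=0: +14·0.0833333° lon, +0·0.0416667° lat → SW at lon 163.167°, lat -29°.
Cell spans 0.0833333° lon × 0.0416667° lat.
south 29.0000° S, north 28.9583° S.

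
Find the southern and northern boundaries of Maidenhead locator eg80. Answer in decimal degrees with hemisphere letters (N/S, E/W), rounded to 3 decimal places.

30.000° S, 29.000° S

Field E=4, G=6: +4·20° lon, +6·10° lat → SW at lon -100°, lat -30°.
Square 8, 0: +8·2° lon, +0·1° lat → SW at lon -84°, lat -30°.
Cell spans 2° lon × 1° lat.
south 30.000° S, north 29.000° S.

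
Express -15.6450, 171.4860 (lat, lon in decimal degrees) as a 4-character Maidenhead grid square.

Offset from 180°W / 90°S: lon 351.49°, lat 74.36°.
Field: lon ⌊351.49/20⌋ = 17 → R; lat ⌊74.36/10⌋ = 7 → H.
Square: lon ⌊11.49/2⌋ = 5; lat ⌊4.36/1⌋ = 4.

RH54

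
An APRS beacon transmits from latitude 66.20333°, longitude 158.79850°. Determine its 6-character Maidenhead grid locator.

QP96je

Offset from 180°W / 90°S: lon 338.7985°, lat 156.2033°.
Field (20°×10°, letters A–R): lon ⌊338.7985/20⌋ = 16 → Q; lat ⌊156.2033/10⌋ = 15 → P.
Square (2°×1°, digits 0–9): lon ⌊18.7985/2⌋ = 9; lat ⌊6.2033/1⌋ = 6.
Subsquare (5′×2.5′, letters a–x): lon ⌊0.7985/0.0833333⌋ = 9 → j; lat ⌊0.2033/0.0416667⌋ = 4 → e.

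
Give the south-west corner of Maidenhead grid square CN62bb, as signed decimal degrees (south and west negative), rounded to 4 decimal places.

42.0417, -127.9167

Field C=2, N=13: +2·20° lon, +13·10° lat → SW at lon -140°, lat 40°.
Square 6, 2: +6·2° lon, +2·1° lat → SW at lon -128°, lat 42°.
Subsquare b=1, b=1: +1·0.0833333° lon, +1·0.0416667° lat → SW at lon -127.917°, lat 42.0417°.
latitude 42.0417, longitude -127.9167.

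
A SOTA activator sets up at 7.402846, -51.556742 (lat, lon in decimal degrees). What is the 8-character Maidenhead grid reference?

GJ47fj36

Offset from 180°W / 90°S: lon 128.44326°, lat 97.40285°.
Field: 128.44326/20 → 6 → G, 97.40285/10 → 9 → J; chars GJ.
Square: 8.44326/2 → 4, 7.40285/1 → 7; chars 47.
Subsquare: 0.44326/0.0833333 → 5 → f, 0.40285/0.0416667 → 9 → j; chars fj.
Extended square: 0.02659/0.00833333 → 3, 0.02785/0.00416667 → 6; chars 36.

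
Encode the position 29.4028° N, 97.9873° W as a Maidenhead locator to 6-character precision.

Add 180° to longitude and 90° to latitude: 82.0127, 119.4028.
Field: lon ⌊82.0127/20⌋ = 4 → E; lat ⌊119.4028/10⌋ = 11 → L.
Square: lon ⌊2.0127/2⌋ = 1; lat ⌊9.4028/1⌋ = 9.
Subsquare: lon ⌊0.0127/0.0833333⌋ = 0 → a; lat ⌊0.4028/0.0416667⌋ = 9 → j.

EL19aj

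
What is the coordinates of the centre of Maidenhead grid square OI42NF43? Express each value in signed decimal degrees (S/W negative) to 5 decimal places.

Field O=14, I=8: +14·20° lon, +8·10° lat → SW at lon 100°, lat -10°.
Square 4, 2: +4·2° lon, +2·1° lat → SW at lon 108°, lat -8°.
Subsquare n=13, f=5: +13·0.0833333° lon, +5·0.0416667° lat → SW at lon 109.083°, lat -7.79167°.
Extended square 4, 3: +4·0.00833333° lon, +3·0.00416667° lat → SW at lon 109.117°, lat -7.77917°.
Cell spans 0.00833333° lon × 0.00416667° lat. Centre is SW corner plus half of each.
latitude -7.77708, longitude 109.12083.

-7.77708, 109.12083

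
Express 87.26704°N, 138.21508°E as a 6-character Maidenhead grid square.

PR97cg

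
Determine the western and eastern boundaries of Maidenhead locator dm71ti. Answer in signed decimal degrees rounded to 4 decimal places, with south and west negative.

-104.4167, -104.3333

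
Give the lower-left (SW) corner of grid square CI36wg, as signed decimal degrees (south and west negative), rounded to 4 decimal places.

-3.7500, -132.1667

Field C=2, I=8: +2·20° lon, +8·10° lat → SW at lon -140°, lat -10°.
Square 3, 6: +3·2° lon, +6·1° lat → SW at lon -134°, lat -4°.
Subsquare w=22, g=6: +22·0.0833333° lon, +6·0.0416667° lat → SW at lon -132.167°, lat -3.75°.
latitude -3.7500, longitude -132.1667.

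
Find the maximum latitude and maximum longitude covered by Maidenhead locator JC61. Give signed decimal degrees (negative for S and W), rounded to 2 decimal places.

Field J=9, C=2: +9·20° lon, +2·10° lat → SW at lon 0°, lat -70°.
Square 6, 1: +6·2° lon, +1·1° lat → SW at lon 12°, lat -69°.
Cell spans 2° lon × 1° lat. NE corner is SW corner plus one full cell.
latitude -68.00, longitude 14.00.

-68.00, 14.00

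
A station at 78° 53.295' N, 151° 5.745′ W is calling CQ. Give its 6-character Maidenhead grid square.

BQ48kv

Add 180° to longitude and 90° to latitude: 28.9042, 168.8882.
Field: 28.9042/20 → 1 → B, 168.8882/10 → 16 → Q; chars BQ.
Square: 8.9042/2 → 4, 8.8882/1 → 8; chars 48.
Subsquare: 0.9042/0.0833333 → 10 → k, 0.8882/0.0416667 → 21 → v; chars kv.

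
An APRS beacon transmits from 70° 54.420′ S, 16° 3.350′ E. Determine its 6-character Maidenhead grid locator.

JB89ac

Offset from 180°W / 90°S: lon 196.0558°, lat 19.0930°.
Field: 196.0558/20 → 9 → J, 19.0930/10 → 1 → B; chars JB.
Square: 16.0558/2 → 8, 9.0930/1 → 9; chars 89.
Subsquare: 0.0558/0.0833333 → 0 → a, 0.0930/0.0416667 → 2 → c; chars ac.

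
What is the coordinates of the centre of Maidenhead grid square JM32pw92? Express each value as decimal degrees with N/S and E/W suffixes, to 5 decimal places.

Field J=9, M=12: +9·20° lon, +12·10° lat → SW at lon 0°, lat 30°.
Square 3, 2: +3·2° lon, +2·1° lat → SW at lon 6°, lat 32°.
Subsquare p=15, w=22: +15·0.0833333° lon, +22·0.0416667° lat → SW at lon 7.25°, lat 32.9167°.
Extended square 9, 2: +9·0.00833333° lon, +2·0.00416667° lat → SW at lon 7.325°, lat 32.925°.
Cell spans 0.00833333° lon × 0.00416667° lat. Centre is SW corner plus half of each.
latitude 32.92708° N, longitude 7.32917° E.

32.92708° N, 7.32917° E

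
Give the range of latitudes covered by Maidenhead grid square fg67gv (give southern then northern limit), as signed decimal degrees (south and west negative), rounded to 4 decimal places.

Field F=5, G=6: +5·20° lon, +6·10° lat → SW at lon -80°, lat -30°.
Square 6, 7: +6·2° lon, +7·1° lat → SW at lon -68°, lat -23°.
Subsquare g=6, v=21: +6·0.0833333° lon, +21·0.0416667° lat → SW at lon -67.5°, lat -22.125°.
Cell spans 0.0833333° lon × 0.0416667° lat.
south -22.1250, north -22.0833.

-22.1250, -22.0833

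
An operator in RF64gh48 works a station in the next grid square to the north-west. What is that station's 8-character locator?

RF64gh39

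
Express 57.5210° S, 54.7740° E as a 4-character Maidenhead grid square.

LD72

Shift to the Maidenhead origin (180°W, 90°S): lon 234.77, lat 32.48.
Field: lon ⌊234.77/20⌋ = 11 → L; lat ⌊32.48/10⌋ = 3 → D.
Square: lon ⌊14.77/2⌋ = 7; lat ⌊2.48/1⌋ = 2.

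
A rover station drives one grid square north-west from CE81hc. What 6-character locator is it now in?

Longitude subsquare h = 7; −1 → 6 = g.
Latitude subsquare c = 2; +1 → 3 = d.

CE81gd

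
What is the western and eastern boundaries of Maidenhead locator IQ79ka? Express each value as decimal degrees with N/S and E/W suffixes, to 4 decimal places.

Field I=8, Q=16: +8·20° lon, +16·10° lat → SW at lon -20°, lat 70°.
Square 7, 9: +7·2° lon, +9·1° lat → SW at lon -6°, lat 79°.
Subsquare k=10, a=0: +10·0.0833333° lon, +0·0.0416667° lat → SW at lon -5.16667°, lat 79°.
Cell spans 0.0833333° lon × 0.0416667° lat.
west 5.1667° W, east 5.0833° W.

5.1667° W, 5.0833° W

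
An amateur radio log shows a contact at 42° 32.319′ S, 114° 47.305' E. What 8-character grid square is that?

OE77jl40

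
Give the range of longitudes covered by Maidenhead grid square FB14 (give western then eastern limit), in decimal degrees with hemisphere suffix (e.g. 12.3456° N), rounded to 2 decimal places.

78.00° W, 76.00° W

Field F=5, B=1: +5·20° lon, +1·10° lat → SW at lon -80°, lat -80°.
Square 1, 4: +1·2° lon, +4·1° lat → SW at lon -78°, lat -76°.
Cell spans 2° lon × 1° lat.
west 78.00° W, east 76.00° W.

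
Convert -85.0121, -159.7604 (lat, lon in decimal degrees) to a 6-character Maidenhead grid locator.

Shift to the Maidenhead origin (180°W, 90°S): lon 20.2396, lat 4.9879.
Field: 20.2396/20 → 1 → B, 4.9879/10 → 0 → A; chars BA.
Square: 0.2396/2 → 0, 4.9879/1 → 4; chars 04.
Subsquare: 0.2396/0.0833333 → 2 → c, 0.9879/0.0416667 → 23 → x; chars cx.

BA04cx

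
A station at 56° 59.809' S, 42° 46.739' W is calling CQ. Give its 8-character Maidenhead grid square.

GD83oa60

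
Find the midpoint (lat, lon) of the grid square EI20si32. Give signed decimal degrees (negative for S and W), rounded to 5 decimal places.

-9.65625, -94.47083

Field E=4, I=8: +4·20° lon, +8·10° lat → SW at lon -100°, lat -10°.
Square 2, 0: +2·2° lon, +0·1° lat → SW at lon -96°, lat -10°.
Subsquare s=18, i=8: +18·0.0833333° lon, +8·0.0416667° lat → SW at lon -94.5°, lat -9.66667°.
Extended square 3, 2: +3·0.00833333° lon, +2·0.00416667° lat → SW at lon -94.475°, lat -9.65833°.
Cell spans 0.00833333° lon × 0.00416667° lat. Centre is SW corner plus half of each.
latitude -9.65625, longitude -94.47083.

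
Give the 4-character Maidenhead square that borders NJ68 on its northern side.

Latitude square 8; +1 → 9.
The longitude characters are unchanged.

NJ69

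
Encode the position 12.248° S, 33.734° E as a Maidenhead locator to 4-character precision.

KH67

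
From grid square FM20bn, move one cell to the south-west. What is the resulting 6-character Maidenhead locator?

FM20am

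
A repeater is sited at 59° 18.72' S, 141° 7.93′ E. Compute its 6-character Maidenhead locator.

QD00nq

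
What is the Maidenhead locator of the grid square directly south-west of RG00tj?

Longitude subsquare t = 19; −1 → 18 = s.
Latitude subsquare j = 9; −1 → 8 = i.

RG00si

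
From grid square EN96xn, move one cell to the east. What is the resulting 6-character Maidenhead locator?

Longitude subsquare x = 23; +1 → 24, wraps to 0 = a, carry into square.
Longitude square 9; +1 → 10, wraps to 0, carry into field.
Longitude field E = 4; +1 → 5 = F.
The latitude characters are unchanged.

FN06an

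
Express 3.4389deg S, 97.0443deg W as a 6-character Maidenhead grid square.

EI16ln

Shift to the Maidenhead origin (180°W, 90°S): lon 82.9557, lat 86.5611.
Field: 82.9557/20 → 4 → E, 86.5611/10 → 8 → I; chars EI.
Square: 2.9557/2 → 1, 6.5611/1 → 6; chars 16.
Subsquare: 0.9557/0.0833333 → 11 → l, 0.5611/0.0416667 → 13 → n; chars ln.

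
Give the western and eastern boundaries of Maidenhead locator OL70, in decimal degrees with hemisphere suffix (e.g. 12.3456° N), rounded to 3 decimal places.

Field O=14, L=11: +14·20° lon, +11·10° lat → SW at lon 100°, lat 20°.
Square 7, 0: +7·2° lon, +0·1° lat → SW at lon 114°, lat 20°.
Cell spans 2° lon × 1° lat.
west 114.000° E, east 116.000° E.

114.000° E, 116.000° E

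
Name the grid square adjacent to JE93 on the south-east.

KE02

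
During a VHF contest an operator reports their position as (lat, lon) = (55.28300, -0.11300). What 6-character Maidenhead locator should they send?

IO95wg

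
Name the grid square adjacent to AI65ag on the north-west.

AI55xh

Longitude subsquare a = 0; −1 → -1, wraps to 23 = x, carry into square.
Longitude square 6; −1 → 5.
Latitude subsquare g = 6; +1 → 7 = h.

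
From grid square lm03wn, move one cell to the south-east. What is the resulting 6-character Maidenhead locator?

Longitude subsquare w = 22; +1 → 23 = x.
Latitude subsquare n = 13; −1 → 12 = m.

LM03xm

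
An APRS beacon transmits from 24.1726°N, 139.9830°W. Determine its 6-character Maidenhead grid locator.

Offset from 180°W / 90°S: lon 40.0170°, lat 114.1726°.
Field: lon ⌊40.0170/20⌋ = 2 → C; lat ⌊114.1726/10⌋ = 11 → L.
Square: lon ⌊0.0170/2⌋ = 0; lat ⌊4.1726/1⌋ = 4.
Subsquare: lon ⌊0.0170/0.0833333⌋ = 0 → a; lat ⌊0.1726/0.0416667⌋ = 4 → e.

CL04ae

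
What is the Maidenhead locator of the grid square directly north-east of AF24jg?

AF24kh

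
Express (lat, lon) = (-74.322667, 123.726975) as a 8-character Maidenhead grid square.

Shift to the Maidenhead origin (180°W, 90°S): lon 303.72697, lat 15.67733.
Field: lon ⌊303.72697/20⌋ = 15 → P; lat ⌊15.67733/10⌋ = 1 → B.
Square: lon ⌊3.72697/2⌋ = 1; lat ⌊5.67733/1⌋ = 5.
Subsquare: lon ⌊1.72697/0.0833333⌋ = 20 → u; lat ⌊0.67733/0.0416667⌋ = 16 → q.
Extended square: lon ⌊0.06031/0.00833333⌋ = 7; lat ⌊0.01067/0.00416667⌋ = 2.

PB15uq72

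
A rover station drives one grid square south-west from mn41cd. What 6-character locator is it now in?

MN41bc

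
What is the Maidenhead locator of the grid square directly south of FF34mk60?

FF34mj69

Latitude extended square 0; −1 → -1, wraps to 9, carry into subsquare.
Latitude subsquare k = 10; −1 → 9 = j.
The longitude characters are unchanged.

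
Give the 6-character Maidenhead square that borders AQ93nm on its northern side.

AQ93nn

Latitude subsquare m = 12; +1 → 13 = n.
The longitude characters are unchanged.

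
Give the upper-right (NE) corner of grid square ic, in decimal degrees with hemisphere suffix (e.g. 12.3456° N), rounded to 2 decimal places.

60.00° S, 0.00° E

Field I=8, C=2: +8·20° lon, +2·10° lat → SW at lon -20°, lat -70°.
Cell spans 20° lon × 10° lat. NE corner is SW corner plus one full cell.
latitude 60.00° S, longitude 0.00° E.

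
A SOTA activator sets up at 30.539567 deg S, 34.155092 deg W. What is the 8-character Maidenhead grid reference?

HF29wl10

Shift to the Maidenhead origin (180°W, 90°S): lon 145.84491, lat 59.46043.
Field (20°×10°, letters A–R): lon ⌊145.84491/20⌋ = 7 → H; lat ⌊59.46043/10⌋ = 5 → F.
Square (2°×1°, digits 0–9): lon ⌊5.84491/2⌋ = 2; lat ⌊9.46043/1⌋ = 9.
Subsquare (5′×2.5′, letters a–x): lon ⌊1.84491/0.0833333⌋ = 22 → w; lat ⌊0.46043/0.0416667⌋ = 11 → l.
Extended square (30″×15″, digits 0–9): lon ⌊0.01157/0.00833333⌋ = 1; lat ⌊0.00210/0.00416667⌋ = 0.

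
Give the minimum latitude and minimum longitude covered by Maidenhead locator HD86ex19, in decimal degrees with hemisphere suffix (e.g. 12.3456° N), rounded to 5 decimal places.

53.00417° S, 23.65833° W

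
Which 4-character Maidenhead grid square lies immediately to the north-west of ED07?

Longitude square 0; −1 → -1, wraps to 9, carry into field.
Longitude field E = 4; −1 → 3 = D.
Latitude square 7; +1 → 8.

DD98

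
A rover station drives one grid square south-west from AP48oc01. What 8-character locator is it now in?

AP48nc90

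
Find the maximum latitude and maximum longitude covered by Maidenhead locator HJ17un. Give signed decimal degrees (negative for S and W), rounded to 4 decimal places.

Field H=7, J=9: +7·20° lon, +9·10° lat → SW at lon -40°, lat 0°.
Square 1, 7: +1·2° lon, +7·1° lat → SW at lon -38°, lat 7°.
Subsquare u=20, n=13: +20·0.0833333° lon, +13·0.0416667° lat → SW at lon -36.3333°, lat 7.54167°.
Cell spans 0.0833333° lon × 0.0416667° lat. NE corner is SW corner plus one full cell.
latitude 7.5833, longitude -36.2500.

7.5833, -36.2500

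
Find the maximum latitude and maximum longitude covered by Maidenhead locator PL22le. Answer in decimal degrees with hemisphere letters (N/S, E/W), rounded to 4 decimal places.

22.2083° N, 125.0000° E

Field P=15, L=11: +15·20° lon, +11·10° lat → SW at lon 120°, lat 20°.
Square 2, 2: +2·2° lon, +2·1° lat → SW at lon 124°, lat 22°.
Subsquare l=11, e=4: +11·0.0833333° lon, +4·0.0416667° lat → SW at lon 124.917°, lat 22.1667°.
Cell spans 0.0833333° lon × 0.0416667° lat. NE corner is SW corner plus one full cell.
latitude 22.2083° N, longitude 125.0000° E.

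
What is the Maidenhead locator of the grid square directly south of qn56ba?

Latitude subsquare a = 0; −1 → -1, wraps to 23 = x, carry into square.
Latitude square 6; −1 → 5.
The longitude characters are unchanged.

QN55bx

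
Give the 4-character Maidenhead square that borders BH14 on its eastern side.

BH24

Longitude square 1; +1 → 2.
The latitude characters are unchanged.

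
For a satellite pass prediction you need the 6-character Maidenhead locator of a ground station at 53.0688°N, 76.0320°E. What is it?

MO83ab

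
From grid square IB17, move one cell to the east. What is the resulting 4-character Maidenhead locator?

IB27

Longitude square 1; +1 → 2.
The latitude characters are unchanged.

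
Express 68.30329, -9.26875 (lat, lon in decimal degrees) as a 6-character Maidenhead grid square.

Add 180° to longitude and 90° to latitude: 170.7312, 158.3033.
Field (20°×10°, letters A–R): 170.7312/20 → 8 → I, 158.3033/10 → 15 → P; chars IP.
Square (2°×1°, digits 0–9): 10.7312/2 → 5, 8.3033/1 → 8; chars 58.
Subsquare (5′×2.5′, letters a–x): 0.7312/0.0833333 → 8 → i, 0.3033/0.0416667 → 7 → h; chars ih.

IP58ih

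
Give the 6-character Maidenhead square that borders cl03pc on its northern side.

Latitude subsquare c = 2; +1 → 3 = d.
The longitude characters are unchanged.

CL03pd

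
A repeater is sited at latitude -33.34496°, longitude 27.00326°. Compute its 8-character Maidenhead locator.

KF36mp07

Add 180° to longitude and 90° to latitude: 207.00326, 56.65504.
Field: 207.00326/20 → 10 → K, 56.65504/10 → 5 → F; chars KF.
Square: 7.00326/2 → 3, 6.65504/1 → 6; chars 36.
Subsquare: 1.00326/0.0833333 → 12 → m, 0.65504/0.0416667 → 15 → p; chars mp.
Extended square: 0.00326/0.00833333 → 0, 0.03004/0.00416667 → 7; chars 07.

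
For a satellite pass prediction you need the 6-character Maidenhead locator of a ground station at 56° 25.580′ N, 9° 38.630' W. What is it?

IO56ek

Shift to the Maidenhead origin (180°W, 90°S): lon 170.3562, lat 146.4263.
Field: lon ⌊170.3562/20⌋ = 8 → I; lat ⌊146.4263/10⌋ = 14 → O.
Square: lon ⌊10.3562/2⌋ = 5; lat ⌊6.4263/1⌋ = 6.
Subsquare: lon ⌊0.3562/0.0833333⌋ = 4 → e; lat ⌊0.4263/0.0416667⌋ = 10 → k.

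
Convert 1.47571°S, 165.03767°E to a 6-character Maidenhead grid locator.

Add 180° to longitude and 90° to latitude: 345.0377, 88.5243.
Field: 345.0377/20 → 17 → R, 88.5243/10 → 8 → I; chars RI.
Square: 5.0377/2 → 2, 8.5243/1 → 8; chars 28.
Subsquare: 1.0377/0.0833333 → 12 → m, 0.5243/0.0416667 → 12 → m; chars mm.

RI28mm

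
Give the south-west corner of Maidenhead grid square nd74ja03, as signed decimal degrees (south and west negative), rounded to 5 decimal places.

Field N=13, D=3: +13·20° lon, +3·10° lat → SW at lon 80°, lat -60°.
Square 7, 4: +7·2° lon, +4·1° lat → SW at lon 94°, lat -56°.
Subsquare j=9, a=0: +9·0.0833333° lon, +0·0.0416667° lat → SW at lon 94.75°, lat -56°.
Extended square 0, 3: +0·0.00833333° lon, +3·0.00416667° lat → SW at lon 94.75°, lat -55.9875°.
latitude -55.98750, longitude 94.75000.

-55.98750, 94.75000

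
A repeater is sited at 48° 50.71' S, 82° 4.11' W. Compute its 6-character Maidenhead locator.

Add 180° to longitude and 90° to latitude: 97.9315, 41.1548.
Field: lon ⌊97.9315/20⌋ = 4 → E; lat ⌊41.1548/10⌋ = 4 → E.
Square: lon ⌊17.9315/2⌋ = 8; lat ⌊1.1548/1⌋ = 1.
Subsquare: lon ⌊1.9315/0.0833333⌋ = 23 → x; lat ⌊0.1548/0.0416667⌋ = 3 → d.

EE81xd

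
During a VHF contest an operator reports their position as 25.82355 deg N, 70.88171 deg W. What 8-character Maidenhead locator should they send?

Offset from 180°W / 90°S: lon 109.11829°, lat 115.82355°.
Field (20°×10°, letters A–R): lon ⌊109.11829/20⌋ = 5 → F; lat ⌊115.82355/10⌋ = 11 → L.
Square (2°×1°, digits 0–9): lon ⌊9.11829/2⌋ = 4; lat ⌊5.82355/1⌋ = 5.
Subsquare (5′×2.5′, letters a–x): lon ⌊1.11829/0.0833333⌋ = 13 → n; lat ⌊0.82355/0.0416667⌋ = 19 → t.
Extended square (30″×15″, digits 0–9): lon ⌊0.03496/0.00833333⌋ = 4; lat ⌊0.03188/0.00416667⌋ = 7.

FL45nt47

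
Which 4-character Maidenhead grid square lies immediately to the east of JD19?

JD29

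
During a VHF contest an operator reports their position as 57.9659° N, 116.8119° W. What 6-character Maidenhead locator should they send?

DO17ox

Add 180° to longitude and 90° to latitude: 63.1881, 147.9659.
Field: lon ⌊63.1881/20⌋ = 3 → D; lat ⌊147.9659/10⌋ = 14 → O.
Square: lon ⌊3.1881/2⌋ = 1; lat ⌊7.9659/1⌋ = 7.
Subsquare: lon ⌊1.1881/0.0833333⌋ = 14 → o; lat ⌊0.9659/0.0416667⌋ = 23 → x.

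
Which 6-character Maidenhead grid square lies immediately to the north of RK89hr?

Latitude subsquare r = 17; +1 → 18 = s.
The longitude characters are unchanged.

RK89hs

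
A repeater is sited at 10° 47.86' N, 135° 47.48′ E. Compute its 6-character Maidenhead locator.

PK70vt

Shift to the Maidenhead origin (180°W, 90°S): lon 315.7913, lat 100.7977.
Field (20°×10°, letters A–R): 315.7913/20 → 15 → P, 100.7977/10 → 10 → K; chars PK.
Square (2°×1°, digits 0–9): 15.7913/2 → 7, 0.7977/1 → 0; chars 70.
Subsquare (5′×2.5′, letters a–x): 1.7913/0.0833333 → 21 → v, 0.7977/0.0416667 → 19 → t; chars vt.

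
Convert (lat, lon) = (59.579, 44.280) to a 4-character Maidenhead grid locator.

LO29

Add 180° to longitude and 90° to latitude: 224.28, 149.58.
Field: 224.28/20 → 11 → L, 149.58/10 → 14 → O; chars LO.
Square: 4.28/2 → 2, 9.58/1 → 9; chars 29.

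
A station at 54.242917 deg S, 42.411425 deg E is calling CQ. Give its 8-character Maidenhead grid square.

LD15es91

Offset from 180°W / 90°S: lon 222.41143°, lat 35.75708°.
Field: 222.41143/20 → 11 → L, 35.75708/10 → 3 → D; chars LD.
Square: 2.41143/2 → 1, 5.75708/1 → 5; chars 15.
Subsquare: 0.41143/0.0833333 → 4 → e, 0.75708/0.0416667 → 18 → s; chars es.
Extended square: 0.07809/0.00833333 → 9, 0.00708/0.00416667 → 1; chars 91.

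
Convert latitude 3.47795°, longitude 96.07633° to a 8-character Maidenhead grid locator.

NJ83al94

Offset from 180°W / 90°S: lon 276.07633°, lat 93.47795°.
Field: lon ⌊276.07633/20⌋ = 13 → N; lat ⌊93.47795/10⌋ = 9 → J.
Square: lon ⌊16.07633/2⌋ = 8; lat ⌊3.47795/1⌋ = 3.
Subsquare: lon ⌊0.07633/0.0833333⌋ = 0 → a; lat ⌊0.47795/0.0416667⌋ = 11 → l.
Extended square: lon ⌊0.07633/0.00833333⌋ = 9; lat ⌊0.01962/0.00416667⌋ = 4.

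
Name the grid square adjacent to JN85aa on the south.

JN84ax

Latitude subsquare a = 0; −1 → -1, wraps to 23 = x, carry into square.
Latitude square 5; −1 → 4.
The longitude characters are unchanged.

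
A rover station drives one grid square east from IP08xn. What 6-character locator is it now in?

IP18an

Longitude subsquare x = 23; +1 → 24, wraps to 0 = a, carry into square.
Longitude square 0; +1 → 1.
The latitude characters are unchanged.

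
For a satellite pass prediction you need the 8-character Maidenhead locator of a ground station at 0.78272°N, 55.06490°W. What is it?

GJ20ls27

Add 180° to longitude and 90° to latitude: 124.93510, 90.78272.
Field: lon ⌊124.93510/20⌋ = 6 → G; lat ⌊90.78272/10⌋ = 9 → J.
Square: lon ⌊4.93510/2⌋ = 2; lat ⌊0.78272/1⌋ = 0.
Subsquare: lon ⌊0.93510/0.0833333⌋ = 11 → l; lat ⌊0.78272/0.0416667⌋ = 18 → s.
Extended square: lon ⌊0.01843/0.00833333⌋ = 2; lat ⌊0.03272/0.00416667⌋ = 7.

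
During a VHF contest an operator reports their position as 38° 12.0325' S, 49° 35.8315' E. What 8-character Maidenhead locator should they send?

Add 180° to longitude and 90° to latitude: 229.59719, 51.79946.
Field: 229.59719/20 → 11 → L, 51.79946/10 → 5 → F; chars LF.
Square: 9.59719/2 → 4, 1.79946/1 → 1; chars 41.
Subsquare: 1.59719/0.0833333 → 19 → t, 0.79946/0.0416667 → 19 → t; chars tt.
Extended square: 0.01386/0.00833333 → 1, 0.00779/0.00416667 → 1; chars 11.

LF41tt11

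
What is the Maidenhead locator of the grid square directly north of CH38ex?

Latitude subsquare x = 23; +1 → 24, wraps to 0 = a, carry into square.
Latitude square 8; +1 → 9.
The longitude characters are unchanged.

CH39ea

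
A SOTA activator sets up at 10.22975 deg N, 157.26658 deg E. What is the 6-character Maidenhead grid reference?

QK80pf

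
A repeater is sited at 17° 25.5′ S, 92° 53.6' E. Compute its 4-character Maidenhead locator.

NH62

Shift to the Maidenhead origin (180°W, 90°S): lon 272.89, lat 72.58.
Field (20°×10°, letters A–R): 272.89/20 → 13 → N, 72.58/10 → 7 → H; chars NH.
Square (2°×1°, digits 0–9): 12.89/2 → 6, 2.58/1 → 2; chars 62.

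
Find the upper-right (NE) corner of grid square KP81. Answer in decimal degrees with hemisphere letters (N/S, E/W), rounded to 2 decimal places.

Field K=10, P=15: +10·20° lon, +15·10° lat → SW at lon 20°, lat 60°.
Square 8, 1: +8·2° lon, +1·1° lat → SW at lon 36°, lat 61°.
Cell spans 2° lon × 1° lat. NE corner is SW corner plus one full cell.
latitude 62.00° N, longitude 38.00° E.

62.00° N, 38.00° E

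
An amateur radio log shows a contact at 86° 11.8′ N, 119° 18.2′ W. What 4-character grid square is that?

Add 180° to longitude and 90° to latitude: 60.70, 176.20.
Field: lon ⌊60.70/20⌋ = 3 → D; lat ⌊176.20/10⌋ = 17 → R.
Square: lon ⌊0.70/2⌋ = 0; lat ⌊6.20/1⌋ = 6.

DR06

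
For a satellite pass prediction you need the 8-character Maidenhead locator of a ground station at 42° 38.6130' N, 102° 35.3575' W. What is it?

DN82qp94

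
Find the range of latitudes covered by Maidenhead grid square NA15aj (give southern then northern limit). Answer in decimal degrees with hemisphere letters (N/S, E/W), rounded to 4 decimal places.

84.6250° S, 84.5833° S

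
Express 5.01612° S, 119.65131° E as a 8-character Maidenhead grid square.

Shift to the Maidenhead origin (180°W, 90°S): lon 299.65131, lat 84.98388.
Field (20°×10°, letters A–R): 299.65131/20 → 14 → O, 84.98388/10 → 8 → I; chars OI.
Square (2°×1°, digits 0–9): 19.65131/2 → 9, 4.98388/1 → 4; chars 94.
Subsquare (5′×2.5′, letters a–x): 1.65131/0.0833333 → 19 → t, 0.98388/0.0416667 → 23 → x; chars tx.
Extended square (30″×15″, digits 0–9): 0.06798/0.00833333 → 8, 0.02555/0.00416667 → 6; chars 86.

OI94tx86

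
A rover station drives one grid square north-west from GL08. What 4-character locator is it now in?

FL99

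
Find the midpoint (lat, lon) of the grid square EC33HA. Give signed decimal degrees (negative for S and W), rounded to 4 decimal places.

-66.9792, -93.3750

Field E=4, C=2: +4·20° lon, +2·10° lat → SW at lon -100°, lat -70°.
Square 3, 3: +3·2° lon, +3·1° lat → SW at lon -94°, lat -67°.
Subsquare h=7, a=0: +7·0.0833333° lon, +0·0.0416667° lat → SW at lon -93.4167°, lat -67°.
Cell spans 0.0833333° lon × 0.0416667° lat. Centre is SW corner plus half of each.
latitude -66.9792, longitude -93.3750.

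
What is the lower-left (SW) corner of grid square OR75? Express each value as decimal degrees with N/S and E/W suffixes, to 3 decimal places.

85.000° N, 114.000° E

Field O=14, R=17: +14·20° lon, +17·10° lat → SW at lon 100°, lat 80°.
Square 7, 5: +7·2° lon, +5·1° lat → SW at lon 114°, lat 85°.
latitude 85.000° N, longitude 114.000° E.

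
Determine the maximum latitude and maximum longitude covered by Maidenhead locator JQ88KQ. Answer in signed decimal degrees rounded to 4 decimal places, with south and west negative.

78.7083, 16.9167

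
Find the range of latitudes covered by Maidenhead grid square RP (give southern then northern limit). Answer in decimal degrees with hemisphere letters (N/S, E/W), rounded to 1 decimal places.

60.0° N, 70.0° N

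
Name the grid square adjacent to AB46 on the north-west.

Longitude square 4; −1 → 3.
Latitude square 6; +1 → 7.

AB37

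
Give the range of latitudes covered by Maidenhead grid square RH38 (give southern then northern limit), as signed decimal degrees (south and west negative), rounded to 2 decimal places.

-12.00, -11.00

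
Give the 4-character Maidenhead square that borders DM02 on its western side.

CM92

Longitude square 0; −1 → -1, wraps to 9, carry into field.
Longitude field D = 3; −1 → 2 = C.
The latitude characters are unchanged.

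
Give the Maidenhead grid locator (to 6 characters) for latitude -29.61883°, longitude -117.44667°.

DG10gj

Shift to the Maidenhead origin (180°W, 90°S): lon 62.5533, lat 60.3812.
Field (20°×10°, letters A–R): 62.5533/20 → 3 → D, 60.3812/10 → 6 → G; chars DG.
Square (2°×1°, digits 0–9): 2.5533/2 → 1, 0.3812/1 → 0; chars 10.
Subsquare (5′×2.5′, letters a–x): 0.5533/0.0833333 → 6 → g, 0.3812/0.0416667 → 9 → j; chars gj.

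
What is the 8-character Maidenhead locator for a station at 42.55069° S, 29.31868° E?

KE47pk87

Offset from 180°W / 90°S: lon 209.31868°, lat 47.44931°.
Field: 209.31868/20 → 10 → K, 47.44931/10 → 4 → E; chars KE.
Square: 9.31868/2 → 4, 7.44931/1 → 7; chars 47.
Subsquare: 1.31868/0.0833333 → 15 → p, 0.44931/0.0416667 → 10 → k; chars pk.
Extended square: 0.06868/0.00833333 → 8, 0.03264/0.00416667 → 7; chars 87.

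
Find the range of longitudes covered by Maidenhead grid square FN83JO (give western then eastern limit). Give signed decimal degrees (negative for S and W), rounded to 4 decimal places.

-63.2500, -63.1667

Field F=5, N=13: +5·20° lon, +13·10° lat → SW at lon -80°, lat 40°.
Square 8, 3: +8·2° lon, +3·1° lat → SW at lon -64°, lat 43°.
Subsquare j=9, o=14: +9·0.0833333° lon, +14·0.0416667° lat → SW at lon -63.25°, lat 43.5833°.
Cell spans 0.0833333° lon × 0.0416667° lat.
west -63.2500, east -63.1667.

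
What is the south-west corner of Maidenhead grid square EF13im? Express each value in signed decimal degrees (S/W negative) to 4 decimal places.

-36.5000, -97.3333

Field E=4, F=5: +4·20° lon, +5·10° lat → SW at lon -100°, lat -40°.
Square 1, 3: +1·2° lon, +3·1° lat → SW at lon -98°, lat -37°.
Subsquare i=8, m=12: +8·0.0833333° lon, +12·0.0416667° lat → SW at lon -97.3333°, lat -36.5°.
latitude -36.5000, longitude -97.3333.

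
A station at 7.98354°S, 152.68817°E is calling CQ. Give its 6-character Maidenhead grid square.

QI62ia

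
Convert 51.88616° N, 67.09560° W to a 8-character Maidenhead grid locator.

FO61kv82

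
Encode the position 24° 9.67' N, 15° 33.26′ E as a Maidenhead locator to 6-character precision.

Shift to the Maidenhead origin (180°W, 90°S): lon 195.5543, lat 114.1612.
Field: lon ⌊195.5543/20⌋ = 9 → J; lat ⌊114.1612/10⌋ = 11 → L.
Square: lon ⌊15.5543/2⌋ = 7; lat ⌊4.1612/1⌋ = 4.
Subsquare: lon ⌊1.5543/0.0833333⌋ = 18 → s; lat ⌊0.1612/0.0416667⌋ = 3 → d.

JL74sd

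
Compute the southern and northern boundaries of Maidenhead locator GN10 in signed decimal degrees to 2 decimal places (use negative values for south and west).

40.00, 41.00

Field G=6, N=13: +6·20° lon, +13·10° lat → SW at lon -60°, lat 40°.
Square 1, 0: +1·2° lon, +0·1° lat → SW at lon -58°, lat 40°.
Cell spans 2° lon × 1° lat.
south 40.00, north 41.00.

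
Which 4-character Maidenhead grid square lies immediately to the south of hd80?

Latitude square 0; −1 → -1, wraps to 9, carry into field.
Latitude field D = 3; −1 → 2 = C.
The longitude characters are unchanged.

HC89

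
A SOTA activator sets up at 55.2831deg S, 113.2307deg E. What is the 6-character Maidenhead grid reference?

Offset from 180°W / 90°S: lon 293.2307°, lat 34.7169°.
Field (20°×10°, letters A–R): lon ⌊293.2307/20⌋ = 14 → O; lat ⌊34.7169/10⌋ = 3 → D.
Square (2°×1°, digits 0–9): lon ⌊13.2307/2⌋ = 6; lat ⌊4.7169/1⌋ = 4.
Subsquare (5′×2.5′, letters a–x): lon ⌊1.2307/0.0833333⌋ = 14 → o; lat ⌊0.7169/0.0416667⌋ = 17 → r.

OD64or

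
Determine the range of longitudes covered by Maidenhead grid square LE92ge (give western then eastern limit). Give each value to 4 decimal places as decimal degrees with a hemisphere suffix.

58.5000° E, 58.5833° E

Field L=11, E=4: +11·20° lon, +4·10° lat → SW at lon 40°, lat -50°.
Square 9, 2: +9·2° lon, +2·1° lat → SW at lon 58°, lat -48°.
Subsquare g=6, e=4: +6·0.0833333° lon, +4·0.0416667° lat → SW at lon 58.5°, lat -47.8333°.
Cell spans 0.0833333° lon × 0.0416667° lat.
west 58.5000° E, east 58.5833° E.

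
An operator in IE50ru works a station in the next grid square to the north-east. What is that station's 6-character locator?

IE50sv

Longitude subsquare r = 17; +1 → 18 = s.
Latitude subsquare u = 20; +1 → 21 = v.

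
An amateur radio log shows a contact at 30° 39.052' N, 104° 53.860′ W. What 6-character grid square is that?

DM70np

Offset from 180°W / 90°S: lon 75.1023°, lat 120.6509°.
Field: lon ⌊75.1023/20⌋ = 3 → D; lat ⌊120.6509/10⌋ = 12 → M.
Square: lon ⌊15.1023/2⌋ = 7; lat ⌊0.6509/1⌋ = 0.
Subsquare: lon ⌊1.1023/0.0833333⌋ = 13 → n; lat ⌊0.6509/0.0416667⌋ = 15 → p.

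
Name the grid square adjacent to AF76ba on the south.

AF75bx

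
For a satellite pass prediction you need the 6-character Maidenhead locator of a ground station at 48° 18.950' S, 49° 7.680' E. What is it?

Add 180° to longitude and 90° to latitude: 229.1280, 41.6842.
Field: 229.1280/20 → 11 → L, 41.6842/10 → 4 → E; chars LE.
Square: 9.1280/2 → 4, 1.6842/1 → 1; chars 41.
Subsquare: 1.1280/0.0833333 → 13 → n, 0.6842/0.0416667 → 16 → q; chars nq.

LE41nq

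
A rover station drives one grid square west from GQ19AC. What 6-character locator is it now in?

GQ09xc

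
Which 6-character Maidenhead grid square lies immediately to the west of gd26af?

Longitude subsquare a = 0; −1 → -1, wraps to 23 = x, carry into square.
Longitude square 2; −1 → 1.
The latitude characters are unchanged.

GD16xf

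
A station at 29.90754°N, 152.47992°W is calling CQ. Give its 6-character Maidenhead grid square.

Shift to the Maidenhead origin (180°W, 90°S): lon 27.5201, lat 119.9075.
Field (20°×10°, letters A–R): lon ⌊27.5201/20⌋ = 1 → B; lat ⌊119.9075/10⌋ = 11 → L.
Square (2°×1°, digits 0–9): lon ⌊7.5201/2⌋ = 3; lat ⌊9.9075/1⌋ = 9.
Subsquare (5′×2.5′, letters a–x): lon ⌊1.5201/0.0833333⌋ = 18 → s; lat ⌊0.9075/0.0416667⌋ = 21 → v.

BL39sv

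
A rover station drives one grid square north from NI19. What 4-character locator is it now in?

Latitude square 9; +1 → 10, wraps to 0, carry into field.
Latitude field I = 8; +1 → 9 = J.
The longitude characters are unchanged.

NJ10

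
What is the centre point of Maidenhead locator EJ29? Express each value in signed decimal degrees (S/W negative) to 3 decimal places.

9.500, -95.000

Field E=4, J=9: +4·20° lon, +9·10° lat → SW at lon -100°, lat 0°.
Square 2, 9: +2·2° lon, +9·1° lat → SW at lon -96°, lat 9°.
Cell spans 2° lon × 1° lat. Centre is SW corner plus half of each.
latitude 9.500, longitude -95.000.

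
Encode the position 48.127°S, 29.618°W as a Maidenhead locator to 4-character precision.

HE51

Shift to the Maidenhead origin (180°W, 90°S): lon 150.38, lat 41.87.
Field: 150.38/20 → 7 → H, 41.87/10 → 4 → E; chars HE.
Square: 10.38/2 → 5, 1.87/1 → 1; chars 51.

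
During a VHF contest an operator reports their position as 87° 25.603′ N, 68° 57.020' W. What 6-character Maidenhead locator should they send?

FR57mk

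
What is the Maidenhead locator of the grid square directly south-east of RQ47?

RQ56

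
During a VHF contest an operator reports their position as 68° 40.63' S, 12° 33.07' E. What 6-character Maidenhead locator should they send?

JC61gh

Shift to the Maidenhead origin (180°W, 90°S): lon 192.5512, lat 21.3228.
Field (20°×10°, letters A–R): 192.5512/20 → 9 → J, 21.3228/10 → 2 → C; chars JC.
Square (2°×1°, digits 0–9): 12.5512/2 → 6, 1.3228/1 → 1; chars 61.
Subsquare (5′×2.5′, letters a–x): 0.5512/0.0833333 → 6 → g, 0.3228/0.0416667 → 7 → h; chars gh.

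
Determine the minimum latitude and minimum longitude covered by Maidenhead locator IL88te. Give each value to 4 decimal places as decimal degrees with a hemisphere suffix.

28.1667° N, 2.4167° W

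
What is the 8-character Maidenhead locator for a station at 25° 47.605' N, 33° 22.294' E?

KL65qt40

Add 180° to longitude and 90° to latitude: 213.37157, 115.79342.
Field (20°×10°, letters A–R): 213.37157/20 → 10 → K, 115.79342/10 → 11 → L; chars KL.
Square (2°×1°, digits 0–9): 13.37157/2 → 6, 5.79342/1 → 5; chars 65.
Subsquare (5′×2.5′, letters a–x): 1.37157/0.0833333 → 16 → q, 0.79342/0.0416667 → 19 → t; chars qt.
Extended square (30″×15″, digits 0–9): 0.03823/0.00833333 → 4, 0.00175/0.00416667 → 0; chars 40.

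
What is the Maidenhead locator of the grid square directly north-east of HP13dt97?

Longitude extended square 9; +1 → 10, wraps to 0, carry into subsquare.
Longitude subsquare d = 3; +1 → 4 = e.
Latitude extended square 7; +1 → 8.

HP13et08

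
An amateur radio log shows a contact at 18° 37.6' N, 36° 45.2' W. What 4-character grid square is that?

Add 180° to longitude and 90° to latitude: 143.25, 108.63.
Field: lon ⌊143.25/20⌋ = 7 → H; lat ⌊108.63/10⌋ = 10 → K.
Square: lon ⌊3.25/2⌋ = 1; lat ⌊8.63/1⌋ = 8.

HK18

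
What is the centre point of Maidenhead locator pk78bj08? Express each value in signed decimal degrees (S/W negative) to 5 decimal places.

18.41042, 134.08750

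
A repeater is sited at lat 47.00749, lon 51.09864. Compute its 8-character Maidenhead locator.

LN57na11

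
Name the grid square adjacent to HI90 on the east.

Longitude square 9; +1 → 10, wraps to 0, carry into field.
Longitude field H = 7; +1 → 8 = I.
The latitude characters are unchanged.

II00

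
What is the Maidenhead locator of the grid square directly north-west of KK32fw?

KK32ex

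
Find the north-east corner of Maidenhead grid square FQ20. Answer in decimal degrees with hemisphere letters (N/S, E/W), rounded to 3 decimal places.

71.000° N, 74.000° W

Field F=5, Q=16: +5·20° lon, +16·10° lat → SW at lon -80°, lat 70°.
Square 2, 0: +2·2° lon, +0·1° lat → SW at lon -76°, lat 70°.
Cell spans 2° lon × 1° lat. NE corner is SW corner plus one full cell.
latitude 71.000° N, longitude 74.000° W.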